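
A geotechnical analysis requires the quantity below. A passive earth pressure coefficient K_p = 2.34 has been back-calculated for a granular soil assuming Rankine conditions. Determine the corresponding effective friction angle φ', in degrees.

K_p = (1+sin φ)/(1−sin φ) ⇒ sin φ = (K_p − 1)/(K_p + 1) = 0.4012.
φ = arcsin(0.4012) = 23.65°.

23.7°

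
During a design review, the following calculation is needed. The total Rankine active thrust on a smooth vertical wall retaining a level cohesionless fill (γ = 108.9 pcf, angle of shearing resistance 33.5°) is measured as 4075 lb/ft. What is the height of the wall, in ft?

K_a = 0.2887. P_a = ½ K_a γ H² ⇒ H = √(2P_a/(K_a γ)).
H = √(2×4075/(0.2887×108.9)) = 16.10 ft.

16.1 ft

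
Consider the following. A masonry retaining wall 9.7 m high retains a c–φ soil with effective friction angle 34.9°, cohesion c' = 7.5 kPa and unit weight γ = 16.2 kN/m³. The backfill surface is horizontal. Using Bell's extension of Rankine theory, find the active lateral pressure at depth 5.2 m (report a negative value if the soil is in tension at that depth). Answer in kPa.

K_a = (1 − sin φ)/(1 + sin φ) = 0.2721.
σ_a = K_a γ z − 2c√K_a = 0.2721×16.2×5.2 − 2×7.5×0.5217 = 15.10 kPa.

15.1 kPa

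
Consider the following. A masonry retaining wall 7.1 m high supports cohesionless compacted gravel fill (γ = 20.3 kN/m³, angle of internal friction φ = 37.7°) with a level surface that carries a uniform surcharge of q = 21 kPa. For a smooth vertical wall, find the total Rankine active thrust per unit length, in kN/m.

K_a = tan²(45° − φ/2) = 0.2411.
Soil triangle: ½ K_a γ H² = 0.5×0.2411×20.3×7.1² = 123.3 kN/m.
Surcharge rectangle: K_a q H = 0.2411×21×7.1 = 35.94 kN/m.
Total = 123.3 + 35.94 = 159.3 kN/m.

159 kN/m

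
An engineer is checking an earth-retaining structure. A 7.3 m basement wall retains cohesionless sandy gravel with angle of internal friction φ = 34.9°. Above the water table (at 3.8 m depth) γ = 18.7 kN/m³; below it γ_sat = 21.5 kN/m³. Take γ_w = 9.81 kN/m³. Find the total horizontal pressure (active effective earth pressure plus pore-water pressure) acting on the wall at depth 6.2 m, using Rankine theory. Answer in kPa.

50.5 kPa

K_a = (1 − sin φ)/(1 + sin φ) = 0.2721.
γ' = 21.5 − 9.81 = 11.69 kN/m³.
Effective vertical stress at 6.2 m: σ'_v = 18.7×3.8 + 11.69×2.40 = 99.12 kPa.
σ'_h = K_a σ'_v = 0.2721 × 99.12 = 26.97 kPa; u = γ_w × 2.40 = 23.54 kPa.
Total σ_h = 26.97 + 23.54 = 50.52 kPa.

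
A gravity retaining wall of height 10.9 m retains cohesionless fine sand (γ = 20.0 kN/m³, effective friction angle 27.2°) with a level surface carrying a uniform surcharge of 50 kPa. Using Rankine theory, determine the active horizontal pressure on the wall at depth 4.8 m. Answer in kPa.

K_a = (1 − sin φ)/(1 + sin φ) = 0.3726.
σ_v = γz + q = 20.0 × 4.8 + 50 = 146.0 kPa.
σ_h = K_a σ_v = 0.3726 × 146.0 = 54.40 kPa.

54.4 kPa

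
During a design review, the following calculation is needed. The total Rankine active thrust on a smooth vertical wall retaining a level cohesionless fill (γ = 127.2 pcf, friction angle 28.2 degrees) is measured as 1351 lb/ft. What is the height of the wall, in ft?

K_a = 0.3582. P_a = ½ K_a γ H² ⇒ H = √(2P_a/(K_a γ)).
H = √(2×1351/(0.3582×127.2)) = 7.701 ft.

7.70 ft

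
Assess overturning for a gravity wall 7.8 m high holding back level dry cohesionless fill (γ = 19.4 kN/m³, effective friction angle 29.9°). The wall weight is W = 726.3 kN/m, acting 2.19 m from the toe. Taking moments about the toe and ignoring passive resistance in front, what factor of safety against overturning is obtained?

3.10

K_a = tan²(45° − 29.9°/2) = 0.3347.
P_a = ½K_aγH² = 0.5×0.3347×19.4×7.8² = 197.5 kN/m, acting at H/3 = 2.600 m above the base.
Overturning moment M_o = P_a × H/3 = 197.5 × 2.600 = 513.5.
Resisting moment M_r = W × 2.19 = 726.3 × 2.19 = 1591.
FS_overturning = M_r/M_o = 1591/513.5 = 3.097.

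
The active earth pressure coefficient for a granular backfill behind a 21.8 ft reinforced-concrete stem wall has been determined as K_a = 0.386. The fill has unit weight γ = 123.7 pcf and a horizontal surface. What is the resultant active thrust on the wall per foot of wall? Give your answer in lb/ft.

P = ½ K_a γ H² = 0.5 × 0.386 × 123.7 × 21.8² = 11350 lb/ft.

11300 lb/ft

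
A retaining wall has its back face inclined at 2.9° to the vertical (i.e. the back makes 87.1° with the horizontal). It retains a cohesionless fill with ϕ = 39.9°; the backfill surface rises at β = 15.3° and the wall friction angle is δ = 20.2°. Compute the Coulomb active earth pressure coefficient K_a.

K_a = sin²(α+φ) / [sin²α · sin(α−δ) · (1 + √{sin(φ+δ)sin(φ−β) / (sin(α−δ)sin(α+β))})²].
With α = 87.1°, φ = 39.9°, δ = 20.2°, β = 15.3°: K_a = 0.2604.

0.260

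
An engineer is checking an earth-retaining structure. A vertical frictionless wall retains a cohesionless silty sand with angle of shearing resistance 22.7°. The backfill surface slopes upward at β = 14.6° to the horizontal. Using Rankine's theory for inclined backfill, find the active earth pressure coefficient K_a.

0.519

K_a = cos β · (cos β − √(cos²β − cos²φ)) / (cos β + √(cos²β − cos²φ)).
cos β = 0.9677, cos φ = 0.9225, √(cos²β − cos²φ) = 0.2922.
K_a = 0.9677 × (0.9677 − 0.2922)/(0.9677 + 0.2922) = 0.5188.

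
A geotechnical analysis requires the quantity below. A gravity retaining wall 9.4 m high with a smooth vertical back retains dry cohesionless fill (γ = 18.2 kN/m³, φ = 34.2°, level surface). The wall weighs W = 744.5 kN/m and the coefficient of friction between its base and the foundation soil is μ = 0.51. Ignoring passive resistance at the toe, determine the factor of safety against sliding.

1.68

K_a = tan²(45° − 34.2°/2) = 0.2803.
P_a = ½K_aγH² = 0.5×0.2803×18.2×9.4² = 225.4 kN/m, acting at H/3 = 3.133 m above the base.
FS_sliding = μW / P_a = 0.51×744.5 / 225.4 = 1.684.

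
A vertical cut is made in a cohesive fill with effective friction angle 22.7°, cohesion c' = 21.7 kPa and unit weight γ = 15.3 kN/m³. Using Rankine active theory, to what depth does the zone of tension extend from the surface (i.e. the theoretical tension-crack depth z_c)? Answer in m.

4.26 m

K_a = tan²(45° − 22.7°/2) = 0.4431; √K_a = 0.6657.
The active pressure is zero where K_a γ z = 2c√K_a, so z_c = 2c/(γ√K_a) = 2×21.7/(15.3×0.6657) = 4.261 m.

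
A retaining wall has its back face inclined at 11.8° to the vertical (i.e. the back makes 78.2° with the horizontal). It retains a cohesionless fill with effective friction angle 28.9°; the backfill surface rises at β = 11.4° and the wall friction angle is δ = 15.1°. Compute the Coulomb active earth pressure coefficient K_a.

0.485

K_a = sin²(α+φ) / [sin²α · sin(α−δ) · (1 + √{sin(φ+δ)sin(φ−β) / (sin(α−δ)sin(α+β))})²].
With α = 78.2°, φ = 28.9°, δ = 15.1°, β = 11.4°: K_a = 0.4855.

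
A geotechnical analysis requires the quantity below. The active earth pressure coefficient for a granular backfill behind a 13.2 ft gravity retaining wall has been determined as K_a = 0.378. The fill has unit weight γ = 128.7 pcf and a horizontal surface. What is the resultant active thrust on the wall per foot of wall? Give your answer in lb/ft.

4240 lb/ft

P = ½ K_a γ H² = 0.5 × 0.378 × 128.7 × 13.2² = 4238 lb/ft.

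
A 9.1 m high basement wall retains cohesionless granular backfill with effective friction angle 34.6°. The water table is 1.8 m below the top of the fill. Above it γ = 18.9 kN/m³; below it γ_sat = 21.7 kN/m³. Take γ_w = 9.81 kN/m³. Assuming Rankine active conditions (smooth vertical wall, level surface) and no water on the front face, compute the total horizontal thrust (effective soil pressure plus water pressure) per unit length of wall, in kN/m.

426 kN/m

K_a = tan²(45° − φ/2) = 0.2756.
γ' = 21.7 − 9.81 = 11.89 kN/m³. Depth below WT = 7.3 m.
σ'_h at WT = K_a γ d_w = 9.377 kPa; at base = 9.377 + K_a γ' × 7.3 = 33.30 kPa.
P₁ (0–1.8 m) = ½×9.377×1.8 = 8.439. P₂ (1.8–9.1 m) = ½(9.377+33.30)×7.3 = 155.8.
P_w = ½ γ_w h₂² = 0.5×9.81×7.3² = 261.4. Total = 8.439+155.8+261.4 = 425.6 kN/m.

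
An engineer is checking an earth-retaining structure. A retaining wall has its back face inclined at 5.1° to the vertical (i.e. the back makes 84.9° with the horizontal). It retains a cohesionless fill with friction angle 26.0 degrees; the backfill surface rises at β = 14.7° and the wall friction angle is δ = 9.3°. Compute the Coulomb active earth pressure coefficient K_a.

0.503

K_a = sin²(α+φ) / [sin²α · sin(α−δ) · (1 + √{sin(φ+δ)sin(φ−β) / (sin(α−δ)sin(α+β))})²].
With α = 84.9°, φ = 26.0°, δ = 9.3°, β = 14.7°: K_a = 0.5026.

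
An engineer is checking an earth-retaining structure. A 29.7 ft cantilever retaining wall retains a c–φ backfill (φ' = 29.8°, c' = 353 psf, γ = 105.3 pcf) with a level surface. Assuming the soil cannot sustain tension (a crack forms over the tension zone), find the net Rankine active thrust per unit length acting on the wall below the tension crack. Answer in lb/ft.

K_a = 0.3360; √K_a = 0.5797.
Tension-crack depth z_c = 2c/(γ√K_a) = 2×353/(105.3×0.5797) = 11.57 ft.
σ_a at base = K_a γ H − 2c√K_a = 0.3360×105.3×29.7 − 2×353×0.5797 = 641.6 psf.
P_a = ½ × 641.6 × (H − z_c) = 0.5×641.6×18.13 = 5818 lb/ft.

5820 lb/ft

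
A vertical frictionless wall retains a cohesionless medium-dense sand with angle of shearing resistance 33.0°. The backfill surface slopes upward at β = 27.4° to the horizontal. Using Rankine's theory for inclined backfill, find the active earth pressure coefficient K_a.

0.449

K_a = cos β · (cos β − √(cos²β − cos²φ)) / (cos β + √(cos²β − cos²φ)).
cos β = 0.8878, cos φ = 0.8387, √(cos²β − cos²φ) = 0.2913.
K_a = 0.8878 × (0.8878 − 0.2913)/(0.8878 + 0.2913) = 0.4492.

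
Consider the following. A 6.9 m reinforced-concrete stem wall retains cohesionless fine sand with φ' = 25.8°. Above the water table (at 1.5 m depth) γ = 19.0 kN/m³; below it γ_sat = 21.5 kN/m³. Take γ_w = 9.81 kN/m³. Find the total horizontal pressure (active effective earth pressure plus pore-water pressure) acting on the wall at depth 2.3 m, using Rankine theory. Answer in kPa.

K_a = (1 − sin φ)/(1 + sin φ) = 0.3935.
γ' = 21.5 − 9.81 = 11.69 kN/m³.
Effective vertical stress at 2.3 m: σ'_v = 19.0×1.5 + 11.69×0.800 = 37.85 kPa.
σ'_h = K_a σ'_v = 0.3935 × 37.85 = 14.89 kPa; u = γ_w × 0.800 = 7.848 kPa.
Total σ_h = 14.89 + 7.848 = 22.74 kPa.

22.7 kPa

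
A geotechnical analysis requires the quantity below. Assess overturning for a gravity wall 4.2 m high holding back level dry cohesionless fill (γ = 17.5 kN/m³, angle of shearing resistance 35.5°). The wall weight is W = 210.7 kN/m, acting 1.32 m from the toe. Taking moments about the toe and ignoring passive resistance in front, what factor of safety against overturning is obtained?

K_a = tan²(45° − 35.5°/2) = 0.2653.
P_a = ½K_aγH² = 0.5×0.2653×17.5×4.2² = 40.94 kN/m, acting at H/3 = 1.400 m above the base.
Overturning moment M_o = P_a × H/3 = 40.94 × 1.400 = 57.32.
Resisting moment M_r = W × 1.32 = 210.7 × 1.32 = 278.1.
FS_overturning = M_r/M_o = 278.1/57.32 = 4.852.

4.85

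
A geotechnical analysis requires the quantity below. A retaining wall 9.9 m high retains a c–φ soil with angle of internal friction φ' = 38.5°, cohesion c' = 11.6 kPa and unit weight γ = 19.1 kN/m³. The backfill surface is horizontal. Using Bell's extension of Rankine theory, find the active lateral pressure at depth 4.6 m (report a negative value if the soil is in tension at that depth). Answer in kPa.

K_a = (1 − sin φ)/(1 + sin φ) = 0.2327.
σ_a = K_a γ z − 2c√K_a = 0.2327×19.1×4.6 − 2×11.6×0.4823 = 9.251 kPa.

9.25 kPa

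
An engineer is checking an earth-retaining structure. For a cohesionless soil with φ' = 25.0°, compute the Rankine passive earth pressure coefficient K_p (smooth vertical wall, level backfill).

2.46

K_p = (1 + sin φ)/(1 − sin φ) = tan²(45° + 25.0°/2) = 2.464.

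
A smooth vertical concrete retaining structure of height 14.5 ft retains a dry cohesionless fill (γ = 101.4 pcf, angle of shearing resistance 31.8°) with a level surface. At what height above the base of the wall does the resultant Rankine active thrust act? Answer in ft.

4.83 ft

K_a = 0.3098.
The pressure distribution is triangular, so the resultant acts at H/3 above the base = 14.5/3 = 4.833 ft.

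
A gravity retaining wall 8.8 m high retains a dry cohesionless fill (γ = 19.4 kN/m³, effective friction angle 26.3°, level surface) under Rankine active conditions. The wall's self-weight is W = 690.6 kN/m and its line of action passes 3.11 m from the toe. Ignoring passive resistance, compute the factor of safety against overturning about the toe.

K_a = tan²(45° − 26.3°/2) = 0.3859.
P_a = ½K_aγH² = 0.5×0.3859×19.4×8.8² = 289.9 kN/m, acting at H/3 = 2.933 m above the base.
Overturning moment M_o = P_a × H/3 = 289.9 × 2.933 = 850.4.
Resisting moment M_r = W × 3.11 = 690.6 × 3.11 = 2148.
FS_overturning = M_r/M_o = 2148/850.4 = 2.526.

2.53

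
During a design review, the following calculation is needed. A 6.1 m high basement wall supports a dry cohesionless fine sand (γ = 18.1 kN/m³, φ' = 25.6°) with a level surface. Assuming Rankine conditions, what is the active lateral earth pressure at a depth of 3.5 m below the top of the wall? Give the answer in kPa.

K_a = (1 − sin φ)/(1 + sin φ) = 0.3966.
σ_h = K_a γ z = 0.3966 × 18.1 × 3.5 = 25.12 kPa.

25.1 kPa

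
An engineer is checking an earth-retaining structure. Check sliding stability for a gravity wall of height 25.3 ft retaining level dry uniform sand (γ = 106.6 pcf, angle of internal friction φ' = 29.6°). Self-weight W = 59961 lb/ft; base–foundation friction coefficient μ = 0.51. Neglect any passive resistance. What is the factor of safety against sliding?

K_a = tan²(45° − 29.6°/2) = 0.3387.
P_a = ½K_aγH² = 0.5×0.3387×106.6×25.3² = 11560 lb/ft, acting at H/3 = 8.433 ft above the base.
FS_sliding = μW / P_a = 0.51×59961 / 11560 = 2.646.

2.65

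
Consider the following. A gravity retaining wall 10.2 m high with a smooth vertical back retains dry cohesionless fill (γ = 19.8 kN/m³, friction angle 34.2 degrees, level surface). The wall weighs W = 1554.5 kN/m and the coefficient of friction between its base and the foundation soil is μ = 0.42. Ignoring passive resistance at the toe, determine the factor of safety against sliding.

2.26

K_a = tan²(45° − 34.2°/2) = 0.2803.
P_a = ½K_aγH² = 0.5×0.2803×19.8×10.2² = 288.8 kN/m, acting at H/3 = 3.400 m above the base.
FS_sliding = μW / P_a = 0.42×1554.5 / 288.8 = 2.261.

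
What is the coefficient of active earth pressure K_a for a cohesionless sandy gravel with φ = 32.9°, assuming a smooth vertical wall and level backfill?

0.296

K_a = (1 − sin φ)/(1 + sin φ) = (1 − sin 32.9°)/(1 + sin 32.9°) = 0.2960.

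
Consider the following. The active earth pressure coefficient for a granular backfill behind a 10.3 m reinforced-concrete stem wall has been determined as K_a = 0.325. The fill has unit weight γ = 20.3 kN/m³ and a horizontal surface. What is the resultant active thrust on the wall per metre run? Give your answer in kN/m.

P = ½ K_a γ H² = 0.5 × 0.325 × 20.3 × 10.3² = 350.0 kN/m.

350 kN/m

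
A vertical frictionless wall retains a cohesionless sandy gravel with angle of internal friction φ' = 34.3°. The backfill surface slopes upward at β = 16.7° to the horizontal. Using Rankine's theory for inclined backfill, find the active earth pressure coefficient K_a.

K_a = cos β · (cos β − √(cos²β − cos²φ)) / (cos β + √(cos²β − cos²φ)).
cos β = 0.9578, cos φ = 0.8261, √(cos²β − cos²φ) = 0.4848.
K_a = 0.9578 × (0.9578 − 0.4848)/(0.9578 + 0.4848) = 0.3141.

0.314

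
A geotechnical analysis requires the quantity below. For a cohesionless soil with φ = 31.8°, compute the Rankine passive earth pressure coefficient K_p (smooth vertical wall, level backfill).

K_p = (1 + sin φ)/(1 − sin φ) = tan²(45° + 31.8°/2) = 3.228.

3.23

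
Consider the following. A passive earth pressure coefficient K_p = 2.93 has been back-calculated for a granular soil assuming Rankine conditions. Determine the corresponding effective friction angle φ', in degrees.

29.4°

K_p = (1+sin φ)/(1−sin φ) ⇒ sin φ = (K_p − 1)/(K_p + 1) = 0.4911.
φ = arcsin(0.4911) = 29.41°.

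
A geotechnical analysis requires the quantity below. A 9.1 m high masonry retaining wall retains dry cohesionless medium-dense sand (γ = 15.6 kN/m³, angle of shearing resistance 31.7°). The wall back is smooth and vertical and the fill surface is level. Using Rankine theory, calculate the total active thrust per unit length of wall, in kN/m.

K_a = tan²(45° − φ/2) = 0.3111.
P_a = ½ K_a γ H² = 0.5 × 0.3111 × 15.6 × 9.1² = 200.9 kN/m.

201 kN/m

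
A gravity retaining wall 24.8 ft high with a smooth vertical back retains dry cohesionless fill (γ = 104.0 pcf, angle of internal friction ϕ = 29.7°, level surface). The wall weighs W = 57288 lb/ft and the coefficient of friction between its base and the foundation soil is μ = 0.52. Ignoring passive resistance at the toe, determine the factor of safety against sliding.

K_a = tan²(45° − 29.7°/2) = 0.3374.
P_a = ½K_aγH² = 0.5×0.3374×104.0×24.8² = 10790 lb/ft, acting at H/3 = 8.267 ft above the base.
FS_sliding = μW / P_a = 0.52×57288 / 10790 = 2.761.

2.76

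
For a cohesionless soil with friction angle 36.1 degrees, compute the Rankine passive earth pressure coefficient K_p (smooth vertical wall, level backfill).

K_p = (1 + sin φ)/(1 − sin φ) = tan²(45° + 36.1°/2) = 3.869.

3.87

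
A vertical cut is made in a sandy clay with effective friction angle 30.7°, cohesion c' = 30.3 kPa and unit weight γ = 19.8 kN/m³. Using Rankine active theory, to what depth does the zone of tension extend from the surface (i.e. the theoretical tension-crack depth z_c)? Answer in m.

K_a = tan²(45° − 30.7°/2) = 0.3240; √K_a = 0.5692.
The active pressure is zero where K_a γ z = 2c√K_a, so z_c = 2c/(γ√K_a) = 2×30.3/(19.8×0.5692) = 5.377 m.

5.38 m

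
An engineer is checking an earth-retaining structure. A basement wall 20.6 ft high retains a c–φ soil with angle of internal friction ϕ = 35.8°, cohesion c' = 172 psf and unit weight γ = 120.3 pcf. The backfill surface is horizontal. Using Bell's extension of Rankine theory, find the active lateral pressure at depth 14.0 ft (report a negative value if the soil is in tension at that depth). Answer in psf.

265 psf

K_a = (1 − sin φ)/(1 + sin φ) = 0.2619.
σ_a = K_a γ z − 2c√K_a = 0.2619×120.3×14.0 − 2×172×0.5117 = 265.0 psf.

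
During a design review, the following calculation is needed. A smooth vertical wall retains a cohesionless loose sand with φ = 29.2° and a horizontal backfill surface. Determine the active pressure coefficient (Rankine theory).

K_a = (1 − sin φ)/(1 + sin φ) = (1 − sin 29.2°)/(1 + sin 29.2°) = 0.3442.

0.344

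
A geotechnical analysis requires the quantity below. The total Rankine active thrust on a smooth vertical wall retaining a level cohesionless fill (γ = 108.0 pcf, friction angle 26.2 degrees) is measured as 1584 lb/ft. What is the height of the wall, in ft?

8.70 ft

K_a = 0.3874. P_a = ½ K_a γ H² ⇒ H = √(2P_a/(K_a γ)).
H = √(2×1584/(0.3874×108.0)) = 8.701 ft.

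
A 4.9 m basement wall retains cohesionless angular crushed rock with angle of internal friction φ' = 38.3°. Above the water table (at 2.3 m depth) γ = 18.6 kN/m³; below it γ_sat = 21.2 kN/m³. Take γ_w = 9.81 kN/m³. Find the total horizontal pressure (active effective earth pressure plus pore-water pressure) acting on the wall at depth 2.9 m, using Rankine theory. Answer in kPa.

K_a = (1 − sin φ)/(1 + sin φ) = 0.2347.
γ' = 21.2 − 9.81 = 11.39 kN/m³.
Effective vertical stress at 2.9 m: σ'_v = 18.6×2.3 + 11.39×0.600 = 49.61 kPa.
σ'_h = K_a σ'_v = 0.2347 × 49.61 = 11.65 kPa; u = γ_w × 0.600 = 5.886 kPa.
Total σ_h = 11.65 + 5.886 = 17.53 kPa.

17.5 kPa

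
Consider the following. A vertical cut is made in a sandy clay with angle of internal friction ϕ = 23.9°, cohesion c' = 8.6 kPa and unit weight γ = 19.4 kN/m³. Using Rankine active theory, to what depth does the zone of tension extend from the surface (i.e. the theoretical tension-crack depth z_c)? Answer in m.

K_a = tan²(45° − 23.9°/2) = 0.4233; √K_a = 0.6506.
The active pressure is zero where K_a γ z = 2c√K_a, so z_c = 2c/(γ√K_a) = 2×8.6/(19.4×0.6506) = 1.363 m.

1.36 m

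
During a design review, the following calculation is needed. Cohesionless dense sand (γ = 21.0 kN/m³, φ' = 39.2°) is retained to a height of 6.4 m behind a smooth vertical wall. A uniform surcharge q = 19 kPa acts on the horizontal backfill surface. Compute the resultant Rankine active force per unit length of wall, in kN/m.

124 kN/m

K_a = tan²(45° − φ/2) = 0.2255.
Soil triangle: ½ K_a γ H² = 0.5×0.2255×21.0×6.4² = 96.97 kN/m.
Surcharge rectangle: K_a q H = 0.2255×19×6.4 = 27.42 kN/m.
Total = 96.97 + 27.42 = 124.4 kN/m.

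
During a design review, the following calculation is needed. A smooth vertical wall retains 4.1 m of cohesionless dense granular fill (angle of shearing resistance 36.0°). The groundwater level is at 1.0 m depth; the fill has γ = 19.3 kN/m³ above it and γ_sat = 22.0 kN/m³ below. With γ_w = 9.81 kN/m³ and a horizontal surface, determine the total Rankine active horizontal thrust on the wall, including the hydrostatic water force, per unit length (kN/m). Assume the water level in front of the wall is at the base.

80.4 kN/m

K_a = tan²(45° − φ/2) = 0.2596.
γ' = 22.0 − 9.81 = 12.19 kN/m³. Depth below WT = 3.1 m.
σ'_h at WT = K_a γ d_w = 5.011 kPa; at base = 5.011 + K_a γ' × 3.1 = 14.82 kPa.
P₁ (0–1.0 m) = ½×5.011×1.0 = 2.505. P₂ (1.0–4.1 m) = ½(5.011+14.82)×3.1 = 30.74.
P_w = ½ γ_w h₂² = 0.5×9.81×3.1² = 47.14. Total = 2.505+30.74+47.14 = 80.38 kN/m.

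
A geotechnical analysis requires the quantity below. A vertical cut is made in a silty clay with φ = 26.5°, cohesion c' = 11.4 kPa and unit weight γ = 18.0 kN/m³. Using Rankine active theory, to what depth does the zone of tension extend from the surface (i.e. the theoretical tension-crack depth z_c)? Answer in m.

2.05 m

K_a = tan²(45° − 26.5°/2) = 0.3829; √K_a = 0.6188.
The active pressure is zero where K_a γ z = 2c√K_a, so z_c = 2c/(γ√K_a) = 2×11.4/(18.0×0.6188) = 2.047 m.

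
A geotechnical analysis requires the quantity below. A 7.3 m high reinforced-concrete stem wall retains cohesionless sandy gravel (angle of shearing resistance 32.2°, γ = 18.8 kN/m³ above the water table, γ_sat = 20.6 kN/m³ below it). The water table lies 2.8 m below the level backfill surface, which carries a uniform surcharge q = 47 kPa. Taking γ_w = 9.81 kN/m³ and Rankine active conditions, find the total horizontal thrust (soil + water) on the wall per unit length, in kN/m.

K_a = tan²(45° − φ/2) = 0.3047.
γ' = 20.6 − 9.81 = 10.79 kN/m³. h₂ = H − d_w = 4.5 m.
σ'_h: at surface K_a·q = 14.32; at WT K_a(q+γd_w) = 30.36; at base K_a(q+γd_w+γ'h₂) = 45.16 kPa.
P₁ = ½(14.32+30.36)×2.8 = 62.56; P₂ = ½(30.36+45.16)×4.5 = 169.9; P_w = ½γ_w h₂² = 99.33.
Total = 62.56+169.9+99.33 = 331.8 kN/m.

332 kN/m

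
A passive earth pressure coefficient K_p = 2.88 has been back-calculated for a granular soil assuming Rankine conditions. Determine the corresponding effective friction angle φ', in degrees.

K_p = (1+sin φ)/(1−sin φ) ⇒ sin φ = (K_p − 1)/(K_p + 1) = 0.4845.
φ = arcsin(0.4845) = 28.98°.

29.0°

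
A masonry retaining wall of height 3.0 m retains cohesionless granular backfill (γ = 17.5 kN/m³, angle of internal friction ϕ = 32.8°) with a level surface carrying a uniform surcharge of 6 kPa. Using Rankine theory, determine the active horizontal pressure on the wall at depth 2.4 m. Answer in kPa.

K_a = (1 − sin φ)/(1 + sin φ) = 0.2973.
σ_v = γz + q = 17.5 × 2.4 + 6 = 48.00 kPa.
σ_h = K_a σ_v = 0.2973 × 48.00 = 14.27 kPa.

14.3 kPa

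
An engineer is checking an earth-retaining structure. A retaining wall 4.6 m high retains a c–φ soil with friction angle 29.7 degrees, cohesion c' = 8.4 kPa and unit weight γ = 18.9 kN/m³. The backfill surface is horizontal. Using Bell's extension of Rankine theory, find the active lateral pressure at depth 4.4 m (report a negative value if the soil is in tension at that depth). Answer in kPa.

K_a = (1 − sin φ)/(1 + sin φ) = 0.3374.
σ_a = K_a γ z − 2c√K_a = 0.3374×18.9×4.4 − 2×8.4×0.5808 = 18.30 kPa.

18.3 kPa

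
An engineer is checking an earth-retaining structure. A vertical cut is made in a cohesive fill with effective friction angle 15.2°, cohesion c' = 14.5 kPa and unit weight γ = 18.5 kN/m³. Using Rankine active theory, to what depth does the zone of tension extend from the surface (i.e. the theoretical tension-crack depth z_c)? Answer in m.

2.05 m

K_a = tan²(45° − 15.2°/2) = 0.5845; √K_a = 0.7646.
The active pressure is zero where K_a γ z = 2c√K_a, so z_c = 2c/(γ√K_a) = 2×14.5/(18.5×0.7646) = 2.050 m.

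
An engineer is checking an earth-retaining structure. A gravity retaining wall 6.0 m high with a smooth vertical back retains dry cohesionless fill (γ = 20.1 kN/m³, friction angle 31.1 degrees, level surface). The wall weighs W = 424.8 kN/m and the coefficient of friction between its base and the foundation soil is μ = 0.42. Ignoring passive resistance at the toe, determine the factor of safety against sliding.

1.55

K_a = tan²(45° − 31.1°/2) = 0.3188.
P_a = ½K_aγH² = 0.5×0.3188×20.1×6.0² = 115.3 kN/m, acting at H/3 = 2.000 m above the base.
FS_sliding = μW / P_a = 0.42×424.8 / 115.3 = 1.547.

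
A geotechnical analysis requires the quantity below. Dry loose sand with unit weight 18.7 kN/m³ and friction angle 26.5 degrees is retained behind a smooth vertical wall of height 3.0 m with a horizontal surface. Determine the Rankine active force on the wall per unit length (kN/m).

32.2 kN/m

K_a = tan²(45° − φ/2) = 0.3829.
P_a = ½ K_a γ H² = 0.5 × 0.3829 × 18.7 × 3.0² = 32.22 kN/m.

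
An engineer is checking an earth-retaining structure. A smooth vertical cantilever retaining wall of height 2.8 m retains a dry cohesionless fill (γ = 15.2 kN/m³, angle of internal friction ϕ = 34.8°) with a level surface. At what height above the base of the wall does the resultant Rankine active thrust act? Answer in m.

K_a = 0.2733.
The pressure distribution is triangular, so the resultant acts at H/3 above the base = 2.8/3 = 0.9333 m.

0.933 m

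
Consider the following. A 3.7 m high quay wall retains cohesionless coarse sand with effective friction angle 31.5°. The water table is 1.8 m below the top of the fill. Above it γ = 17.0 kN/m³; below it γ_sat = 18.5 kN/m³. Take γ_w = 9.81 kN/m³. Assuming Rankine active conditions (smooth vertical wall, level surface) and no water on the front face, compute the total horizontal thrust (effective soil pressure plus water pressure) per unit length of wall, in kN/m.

K_a = tan²(45° − φ/2) = 0.3136.
γ' = 18.5 − 9.81 = 8.690 kN/m³. Depth below WT = 1.9 m.
σ'_h at WT = K_a γ d_w = 9.597 kPa; at base = 9.597 + K_a γ' × 1.9 = 14.78 kPa.
P₁ (0–1.8 m) = ½×9.597×1.8 = 8.637. P₂ (1.8–3.7 m) = ½(9.597+14.78)×1.9 = 23.15.
P_w = ½ γ_w h₂² = 0.5×9.81×1.9² = 17.71. Total = 8.637+23.15+17.71 = 49.50 kN/m.

49.5 kN/m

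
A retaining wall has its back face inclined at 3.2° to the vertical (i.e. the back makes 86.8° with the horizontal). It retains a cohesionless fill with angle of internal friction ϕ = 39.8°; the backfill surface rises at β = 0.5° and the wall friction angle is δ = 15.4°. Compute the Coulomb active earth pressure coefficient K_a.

0.225

K_a = sin²(α+φ) / [sin²α · sin(α−δ) · (1 + √{sin(φ+δ)sin(φ−β) / (sin(α−δ)sin(α+β))})²].
With α = 86.8°, φ = 39.8°, δ = 15.4°, β = 0.5°: K_a = 0.2250.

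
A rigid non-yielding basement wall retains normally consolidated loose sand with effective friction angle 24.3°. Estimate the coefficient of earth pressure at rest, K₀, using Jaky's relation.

0.588

K₀ = 1 − sin φ' = 1 − sin 24.3° = 0.5885.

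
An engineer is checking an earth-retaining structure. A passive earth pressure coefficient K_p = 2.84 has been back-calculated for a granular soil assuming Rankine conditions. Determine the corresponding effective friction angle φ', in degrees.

28.6°

K_p = (1+sin φ)/(1−sin φ) ⇒ sin φ = (K_p − 1)/(K_p + 1) = 0.4792.
φ = arcsin(0.4792) = 28.63°.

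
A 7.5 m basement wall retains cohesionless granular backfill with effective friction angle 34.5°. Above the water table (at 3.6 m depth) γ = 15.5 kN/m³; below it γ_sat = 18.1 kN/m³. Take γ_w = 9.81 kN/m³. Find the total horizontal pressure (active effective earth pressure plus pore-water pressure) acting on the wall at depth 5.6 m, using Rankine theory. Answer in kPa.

K_a = (1 − sin φ)/(1 + sin φ) = 0.2768.
γ' = 18.1 − 9.81 = 8.290 kN/m³.
Effective vertical stress at 5.6 m: σ'_v = 15.5×3.6 + 8.290×2.00 = 72.38 kPa.
σ'_h = K_a σ'_v = 0.2768 × 72.38 = 20.04 kPa; u = γ_w × 2.00 = 19.62 kPa.
Total σ_h = 20.04 + 19.62 = 39.66 kPa.

39.7 kPa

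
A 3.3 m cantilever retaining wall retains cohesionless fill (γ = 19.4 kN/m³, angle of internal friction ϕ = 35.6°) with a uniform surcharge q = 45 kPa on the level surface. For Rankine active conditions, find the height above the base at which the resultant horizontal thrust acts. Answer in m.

K_a = 0.2641.
Triangular part P₁ = ½K_aγH² = 27.90 at H/3 = 1.100 m; rectangular part P₂ = K_a q H = 39.22 at H/2 = 1.650 m.
ȳ = (P₁·1.100 + P₂·1.650)/(P₁+P₂) = 1.421 m.

1.42 m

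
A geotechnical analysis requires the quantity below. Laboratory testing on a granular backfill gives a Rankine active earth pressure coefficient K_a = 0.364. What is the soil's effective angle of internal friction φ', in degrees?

27.8°

K_a = tan²(45° − φ/2) ⇒ 45° − φ/2 = arctan(√0.364) = 31.10°.
φ = 2(45° − 31.10°) = 27.79°.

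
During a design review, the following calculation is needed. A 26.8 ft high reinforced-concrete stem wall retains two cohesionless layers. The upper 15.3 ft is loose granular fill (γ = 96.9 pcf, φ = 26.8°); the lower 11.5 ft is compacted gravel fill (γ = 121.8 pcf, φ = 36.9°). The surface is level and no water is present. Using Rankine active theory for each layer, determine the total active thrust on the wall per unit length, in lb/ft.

K_a1 = tan²(45°−26.8°/2) = 0.3785; K_a2 = tan²(45°−36.9°/2) = 0.2497.
Layer 1: σ at base = K_a1 γ₁ h₁ = 561.1 psf; P₁ = ½×561.1×15.3 = 4293.
Layer 2: σ_v at top = γ₁h₁ = 1483; σ_h top = K_a2×1483 = 370.2; σ_h base = K_a2×(1483+121.8×11.5) = 719.9.
P₂ = ½(370.2+719.9)×11.5 = 6268. Total P_a = 4293+6268 = 10560 lb/ft.

10600 lb/ft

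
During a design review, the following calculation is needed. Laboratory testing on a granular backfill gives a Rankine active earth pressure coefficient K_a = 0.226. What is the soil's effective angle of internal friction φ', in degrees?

K_a = tan²(45° − φ/2) ⇒ 45° − φ/2 = arctan(√0.226) = 25.43°.
φ = 2(45° − 25.43°) = 39.15°.

39.1°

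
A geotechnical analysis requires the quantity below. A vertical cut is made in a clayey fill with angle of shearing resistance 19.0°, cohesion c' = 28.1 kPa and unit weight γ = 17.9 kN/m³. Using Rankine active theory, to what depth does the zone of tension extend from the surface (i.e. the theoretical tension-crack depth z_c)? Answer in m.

4.40 m

K_a = tan²(45° − 19.0°/2) = 0.5088; √K_a = 0.7133.
The active pressure is zero where K_a γ z = 2c√K_a, so z_c = 2c/(γ√K_a) = 2×28.1/(17.9×0.7133) = 4.402 m.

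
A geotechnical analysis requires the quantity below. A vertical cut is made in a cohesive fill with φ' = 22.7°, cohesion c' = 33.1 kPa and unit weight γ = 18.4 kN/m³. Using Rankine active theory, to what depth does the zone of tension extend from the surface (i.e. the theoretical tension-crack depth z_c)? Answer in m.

5.40 m

K_a = tan²(45° − 22.7°/2) = 0.4431; √K_a = 0.6657.
The active pressure is zero where K_a γ z = 2c√K_a, so z_c = 2c/(γ√K_a) = 2×33.1/(18.4×0.6657) = 5.405 m.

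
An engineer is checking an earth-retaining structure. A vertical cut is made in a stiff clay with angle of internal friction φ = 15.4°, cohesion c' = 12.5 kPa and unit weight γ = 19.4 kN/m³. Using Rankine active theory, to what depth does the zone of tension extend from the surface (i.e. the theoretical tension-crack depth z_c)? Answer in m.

1.69 m

K_a = tan²(45° − 15.4°/2) = 0.5803; √K_a = 0.7618.
The active pressure is zero where K_a γ z = 2c√K_a, so z_c = 2c/(γ√K_a) = 2×12.5/(19.4×0.7618) = 1.692 m.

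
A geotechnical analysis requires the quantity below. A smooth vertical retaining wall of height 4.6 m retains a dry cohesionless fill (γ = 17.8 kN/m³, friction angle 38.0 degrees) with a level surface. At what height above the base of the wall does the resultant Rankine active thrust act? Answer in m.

K_a = 0.2379.
The pressure distribution is triangular, so the resultant acts at H/3 above the base = 4.6/3 = 1.533 m.

1.53 m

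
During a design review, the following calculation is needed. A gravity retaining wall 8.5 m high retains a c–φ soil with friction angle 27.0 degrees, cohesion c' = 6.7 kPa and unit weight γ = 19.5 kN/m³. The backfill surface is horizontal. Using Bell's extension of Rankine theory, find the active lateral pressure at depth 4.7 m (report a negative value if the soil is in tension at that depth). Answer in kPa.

26.2 kPa

K_a = (1 − sin φ)/(1 + sin φ) = 0.3755.
σ_a = K_a γ z − 2c√K_a = 0.3755×19.5×4.7 − 2×6.7×0.6128 = 26.21 kPa.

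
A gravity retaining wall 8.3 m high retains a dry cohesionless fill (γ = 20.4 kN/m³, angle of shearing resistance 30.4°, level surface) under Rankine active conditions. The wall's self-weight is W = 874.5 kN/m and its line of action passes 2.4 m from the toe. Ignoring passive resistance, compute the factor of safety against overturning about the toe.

K_a = tan²(45° − 30.4°/2) = 0.3280.
P_a = ½K_aγH² = 0.5×0.3280×20.4×8.3² = 230.5 kN/m, acting at H/3 = 2.767 m above the base.
Overturning moment M_o = P_a × H/3 = 230.5 × 2.767 = 637.6.
Resisting moment M_r = W × 2.4 = 874.5 × 2.4 = 2099.
FS_overturning = M_r/M_o = 2099/637.6 = 3.292.

3.29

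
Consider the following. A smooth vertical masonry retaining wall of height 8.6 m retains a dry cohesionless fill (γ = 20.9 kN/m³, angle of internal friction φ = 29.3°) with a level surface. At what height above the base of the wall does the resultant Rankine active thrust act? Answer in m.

K_a = 0.3428.
The pressure distribution is triangular, so the resultant acts at H/3 above the base = 8.6/3 = 2.867 m.

2.87 m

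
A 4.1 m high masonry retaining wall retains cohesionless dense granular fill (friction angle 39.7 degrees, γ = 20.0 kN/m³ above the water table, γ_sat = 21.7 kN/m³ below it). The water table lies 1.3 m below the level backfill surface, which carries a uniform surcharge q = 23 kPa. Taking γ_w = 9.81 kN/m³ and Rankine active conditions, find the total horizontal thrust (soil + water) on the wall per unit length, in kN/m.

89.3 kN/m

K_a = tan²(45° − φ/2) = 0.2204.
γ' = 21.7 − 9.81 = 11.89 kN/m³. h₂ = H − d_w = 2.8 m.
σ'_h: at surface K_a·q = 5.070; at WT K_a(q+γd_w) = 10.80; at base K_a(q+γd_w+γ'h₂) = 18.14 kPa.
P₁ = ½(5.070+10.80)×1.3 = 10.32; P₂ = ½(10.80+18.14)×2.8 = 40.52; P_w = ½γ_w h₂² = 38.46.
Total = 10.32+40.52+38.46 = 89.29 kN/m.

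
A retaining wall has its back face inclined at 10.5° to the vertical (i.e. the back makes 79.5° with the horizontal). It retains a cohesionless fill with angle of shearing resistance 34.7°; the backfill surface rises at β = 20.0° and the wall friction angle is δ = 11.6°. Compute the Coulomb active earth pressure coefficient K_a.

0.443

K_a = sin²(α+φ) / [sin²α · sin(α−δ) · (1 + √{sin(φ+δ)sin(φ−β) / (sin(α−δ)sin(α+β))})²].
With α = 79.5°, φ = 34.7°, δ = 11.6°, β = 20.0°: K_a = 0.4429.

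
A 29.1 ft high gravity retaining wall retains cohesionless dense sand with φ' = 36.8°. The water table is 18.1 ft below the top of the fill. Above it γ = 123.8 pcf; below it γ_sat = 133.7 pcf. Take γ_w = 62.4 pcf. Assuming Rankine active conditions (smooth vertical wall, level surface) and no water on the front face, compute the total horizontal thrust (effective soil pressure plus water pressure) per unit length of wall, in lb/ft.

16100 lb/ft

K_a = tan²(45° − φ/2) = 0.2508.
γ' = 133.7 − 62.4 = 71.30 pcf. Depth below WT = 11.0 ft.
σ'_h at WT = K_a γ d_w = 561.9 psf; at base = 561.9 + K_a γ' × 11.0 = 758.6 psf.
P₁ (0–18.1 ft) = ½×561.9×18.1 = 5085. P₂ (18.1–29.1 ft) = ½(561.9+758.6)×11.0 = 7263.
P_w = ½ γ_w h₂² = 0.5×62.4×11.0² = 3775. Total = 5085+7263+3775 = 16120 lb/ft.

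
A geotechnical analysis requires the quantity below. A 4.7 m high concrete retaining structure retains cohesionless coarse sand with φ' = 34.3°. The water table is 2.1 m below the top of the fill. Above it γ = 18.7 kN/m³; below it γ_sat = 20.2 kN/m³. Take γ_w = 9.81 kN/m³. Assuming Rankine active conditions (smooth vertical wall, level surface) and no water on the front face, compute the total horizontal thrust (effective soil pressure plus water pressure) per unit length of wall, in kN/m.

K_a = tan²(45° − φ/2) = 0.2792.
γ' = 20.2 − 9.81 = 10.39 kN/m³. Depth below WT = 2.6 m.
σ'_h at WT = K_a γ d_w = 10.96 kPa; at base = 10.96 + K_a γ' × 2.6 = 18.50 kPa.
P₁ (0–2.1 m) = ½×10.96×2.1 = 11.51. P₂ (2.1–4.7 m) = ½(10.96+18.50)×2.6 = 38.31.
P_w = ½ γ_w h₂² = 0.5×9.81×2.6² = 33.16. Total = 11.51+38.31+33.16 = 82.97 kN/m.

83.0 kN/m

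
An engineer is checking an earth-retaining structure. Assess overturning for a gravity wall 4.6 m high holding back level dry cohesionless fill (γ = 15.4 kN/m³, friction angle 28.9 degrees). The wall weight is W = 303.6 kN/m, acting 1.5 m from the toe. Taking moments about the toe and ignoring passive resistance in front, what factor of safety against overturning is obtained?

K_a = tan²(45° − 28.9°/2) = 0.3484.
P_a = ½K_aγH² = 0.5×0.3484×15.4×4.6² = 56.76 kN/m, acting at H/3 = 1.533 m above the base.
Overturning moment M_o = P_a × H/3 = 56.76 × 1.533 = 87.03.
Resisting moment M_r = W × 1.5 = 303.6 × 1.5 = 455.4.
FS_overturning = M_r/M_o = 455.4/87.03 = 5.233.

5.23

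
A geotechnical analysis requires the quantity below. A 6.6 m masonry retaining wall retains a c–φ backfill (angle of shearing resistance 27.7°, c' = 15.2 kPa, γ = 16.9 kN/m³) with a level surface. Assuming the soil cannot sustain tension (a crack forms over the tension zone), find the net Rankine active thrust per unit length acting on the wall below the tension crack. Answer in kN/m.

40.5 kN/m

K_a = 0.3653; √K_a = 0.6044.
Tension-crack depth z_c = 2c/(γ√K_a) = 2×15.2/(16.9×0.6044) = 2.976 m.
σ_a at base = K_a γ H − 2c√K_a = 0.3653×16.9×6.6 − 2×15.2×0.6044 = 22.37 kPa.
P_a = ½ × 22.37 × (H − z_c) = 0.5×22.37×3.624 = 40.54 kN/m.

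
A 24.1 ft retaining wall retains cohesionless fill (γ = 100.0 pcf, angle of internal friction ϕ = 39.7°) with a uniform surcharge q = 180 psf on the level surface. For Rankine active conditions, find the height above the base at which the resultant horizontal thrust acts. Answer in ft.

K_a = 0.2204.
Triangular part P₁ = ½K_aγH² = 6401 at H/3 = 8.033 ft; rectangular part P₂ = K_a q H = 956.2 at H/2 = 12.05 ft.
ȳ = (P₁·8.033 + P₂·12.05)/(P₁+P₂) = 8.555 ft.

8.56 ft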